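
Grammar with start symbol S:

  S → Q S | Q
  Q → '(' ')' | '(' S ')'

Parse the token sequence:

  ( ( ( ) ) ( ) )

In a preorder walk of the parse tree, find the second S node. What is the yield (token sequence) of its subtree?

[S [Q ( [S [Q ( [S [Q ( )]] )] [S [Q ( )]]] )]]

( ( ) ) ( )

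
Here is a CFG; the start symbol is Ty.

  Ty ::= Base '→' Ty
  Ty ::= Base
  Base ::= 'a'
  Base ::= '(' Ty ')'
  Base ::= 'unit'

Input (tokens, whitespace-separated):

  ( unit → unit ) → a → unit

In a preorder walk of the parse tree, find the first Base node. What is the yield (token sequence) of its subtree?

[Ty [Base ( [Ty [Base unit] → [Ty [Base unit]]] )] → [Ty [Base a] → [Ty [Base unit]]]]

( unit → unit )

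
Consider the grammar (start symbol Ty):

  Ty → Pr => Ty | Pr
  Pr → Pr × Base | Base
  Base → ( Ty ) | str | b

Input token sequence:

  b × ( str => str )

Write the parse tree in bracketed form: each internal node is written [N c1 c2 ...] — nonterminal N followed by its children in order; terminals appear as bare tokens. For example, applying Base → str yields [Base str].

[Ty [Pr [Pr [Base b]] × [Base ( [Ty [Pr [Base str]] => [Ty [Pr [Base str]]]] )]]]

Ty
Pr
Pr × Base
Base × Base
b × Base
b × ( Ty )
b × ( Pr => Ty )
b × ( Base => Ty )
b × ( str => Ty )
b × ( str => Pr )
b × ( str => Base )
b × ( str => str )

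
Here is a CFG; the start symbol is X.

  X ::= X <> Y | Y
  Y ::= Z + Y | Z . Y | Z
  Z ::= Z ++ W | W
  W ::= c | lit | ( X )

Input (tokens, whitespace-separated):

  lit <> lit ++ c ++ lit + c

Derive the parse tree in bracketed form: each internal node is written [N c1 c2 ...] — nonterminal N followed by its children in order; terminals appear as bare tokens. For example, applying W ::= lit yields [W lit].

X
X <> Y
Y <> Y
Z <> Y
W <> Y
lit <> Y
lit <> Z + Y
lit <> Z ++ W + Y
lit <> Z ++ W ++ W + Y
lit <> W ++ W ++ W + Y
lit <> lit ++ W ++ W + Y
lit <> lit ++ c ++ W + Y
lit <> lit ++ c ++ lit + Y
lit <> lit ++ c ++ lit + Z
lit <> lit ++ c ++ lit + W
lit <> lit ++ c ++ lit + c

[X [X [Y [Z [W lit]]]] <> [Y [Z [Z [Z [W lit]] ++ [W c]] ++ [W lit]] + [Y [Z [W c]]]]]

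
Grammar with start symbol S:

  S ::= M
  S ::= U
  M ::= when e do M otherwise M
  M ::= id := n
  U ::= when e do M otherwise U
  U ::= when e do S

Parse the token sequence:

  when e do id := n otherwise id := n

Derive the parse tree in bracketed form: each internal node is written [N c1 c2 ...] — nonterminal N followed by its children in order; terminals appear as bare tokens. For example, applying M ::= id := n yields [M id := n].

[S [M when e do [M id := n] otherwise [M id := n]]]

S
M
when e do M otherwise M
when e do id := n otherwise M
when e do id := n otherwise id := n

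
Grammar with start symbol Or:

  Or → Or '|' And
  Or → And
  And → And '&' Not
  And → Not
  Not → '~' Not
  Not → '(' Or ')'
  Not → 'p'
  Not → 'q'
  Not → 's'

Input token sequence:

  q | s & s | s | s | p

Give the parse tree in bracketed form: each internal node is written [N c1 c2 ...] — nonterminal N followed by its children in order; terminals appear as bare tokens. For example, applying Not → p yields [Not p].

[Or [Or [Or [Or [Or [And [Not q]]] | [And [And [Not s]] & [Not s]]] | [And [Not s]]] | [And [Not s]]] | [And [Not p]]]

Or
Or | And
Or | And | And
Or | And | And | And
Or | And | And | And | And
And | And | And | And | And
Not | And | And | And | And
q | And | And | And | And
q | And & Not | And | And | And
q | Not & Not | And | And | And
q | s & Not | And | And | And
q | s & s | And | And | And
q | s & s | Not | And | And
q | s & s | s | And | And
q | s & s | s | Not | And
q | s & s | s | s | And
q | s & s | s | s | Not
q | s & s | s | s | p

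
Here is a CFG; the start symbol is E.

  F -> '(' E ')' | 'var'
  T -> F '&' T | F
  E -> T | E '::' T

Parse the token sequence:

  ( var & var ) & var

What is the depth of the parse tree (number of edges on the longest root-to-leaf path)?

7

[E [T [F ( [E [T [F var] & [T [F var]]]] )] & [T [F var]]]]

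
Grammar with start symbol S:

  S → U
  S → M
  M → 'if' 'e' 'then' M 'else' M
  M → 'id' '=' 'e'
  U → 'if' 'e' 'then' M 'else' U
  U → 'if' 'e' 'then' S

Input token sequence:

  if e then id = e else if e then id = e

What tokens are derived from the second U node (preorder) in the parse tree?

[S [U if e then [M id = e] else [U if e then [S [M id = e]]]]]

if e then id = e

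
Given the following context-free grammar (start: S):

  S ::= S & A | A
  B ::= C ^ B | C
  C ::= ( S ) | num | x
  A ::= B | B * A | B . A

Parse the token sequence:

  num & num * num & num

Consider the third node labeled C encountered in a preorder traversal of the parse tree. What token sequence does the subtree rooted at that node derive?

num

[S [S [S [A [B [C num]]]] & [A [B [C num]] * [A [B [C num]]]]] & [A [B [C num]]]]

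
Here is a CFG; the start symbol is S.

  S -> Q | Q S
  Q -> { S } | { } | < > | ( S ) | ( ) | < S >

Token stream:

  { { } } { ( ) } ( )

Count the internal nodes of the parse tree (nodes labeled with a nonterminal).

10

[S [Q { [S [Q { }]] }] [S [Q { [S [Q ( )]] }] [S [Q ( )]]]]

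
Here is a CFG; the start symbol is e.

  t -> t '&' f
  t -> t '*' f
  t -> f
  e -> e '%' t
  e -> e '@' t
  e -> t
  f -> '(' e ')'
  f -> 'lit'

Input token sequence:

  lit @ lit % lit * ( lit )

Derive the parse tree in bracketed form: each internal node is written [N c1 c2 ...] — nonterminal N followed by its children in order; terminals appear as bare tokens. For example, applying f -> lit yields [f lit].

e
e % t
e @ t % t
t @ t % t
f @ t % t
lit @ t % t
lit @ f % t
lit @ lit % t
lit @ lit % t * f
lit @ lit % f * f
lit @ lit % lit * f
lit @ lit % lit * ( e )
lit @ lit % lit * ( t )
lit @ lit % lit * ( f )
lit @ lit % lit * ( lit )

[e [e [e [t [f lit]]] @ [t [f lit]]] % [t [t [f lit]] * [f ( [e [t [f lit]]] )]]]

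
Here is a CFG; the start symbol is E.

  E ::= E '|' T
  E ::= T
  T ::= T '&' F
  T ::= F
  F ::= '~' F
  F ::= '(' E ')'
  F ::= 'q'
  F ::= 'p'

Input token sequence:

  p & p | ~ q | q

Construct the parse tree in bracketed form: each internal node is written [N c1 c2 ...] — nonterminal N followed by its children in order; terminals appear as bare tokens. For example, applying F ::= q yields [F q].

E
E | T
E | T | T
T | T | T
T & F | T | T
F & F | T | T
p & F | T | T
p & p | T | T
p & p | F | T
p & p | ~ F | T
p & p | ~ q | T
p & p | ~ q | F
p & p | ~ q | q

[E [E [E [T [T [F p]] & [F p]]] | [T [F ~ [F q]]]] | [T [F q]]]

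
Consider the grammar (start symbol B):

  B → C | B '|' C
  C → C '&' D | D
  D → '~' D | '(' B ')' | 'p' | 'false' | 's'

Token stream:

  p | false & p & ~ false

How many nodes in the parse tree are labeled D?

5

[B [B [C [D p]]] | [C [C [C [D false]] & [D p]] & [D ~ [D false]]]]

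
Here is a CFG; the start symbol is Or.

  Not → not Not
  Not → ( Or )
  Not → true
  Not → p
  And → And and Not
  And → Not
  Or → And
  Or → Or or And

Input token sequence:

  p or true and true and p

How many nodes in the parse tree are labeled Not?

[Or [Or [And [Not p]]] or [And [And [And [Not true]] and [Not true]] and [Not p]]]

4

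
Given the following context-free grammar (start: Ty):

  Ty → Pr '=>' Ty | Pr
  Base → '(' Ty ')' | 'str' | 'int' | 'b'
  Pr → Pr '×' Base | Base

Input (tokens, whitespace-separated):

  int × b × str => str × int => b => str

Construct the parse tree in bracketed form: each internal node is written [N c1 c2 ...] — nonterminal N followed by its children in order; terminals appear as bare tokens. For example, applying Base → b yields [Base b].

Ty
Pr => Ty
Pr × Base => Ty
Pr × Base × Base => Ty
Base × Base × Base => Ty
int × Base × Base => Ty
int × b × Base => Ty
int × b × str => Ty
int × b × str => Pr => Ty
int × b × str => Pr × Base => Ty
int × b × str => Base × Base => Ty
int × b × str => str × Base => Ty
int × b × str => str × int => Ty
int × b × str => str × int => Pr => Ty
int × b × str => str × int => Base => Ty
int × b × str => str × int => b => Ty
int × b × str => str × int => b => Pr
int × b × str => str × int => b => Base
int × b × str => str × int => b => str

[Ty [Pr [Pr [Pr [Base int]] × [Base b]] × [Base str]] => [Ty [Pr [Pr [Base str]] × [Base int]] => [Ty [Pr [Base b]] => [Ty [Pr [Base str]]]]]]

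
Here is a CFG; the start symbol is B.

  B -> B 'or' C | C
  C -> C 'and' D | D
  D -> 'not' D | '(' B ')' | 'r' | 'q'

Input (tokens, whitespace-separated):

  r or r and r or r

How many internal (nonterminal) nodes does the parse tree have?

11

[B [B [B [C [D r]]] or [C [C [D r]] and [D r]]] or [C [D r]]]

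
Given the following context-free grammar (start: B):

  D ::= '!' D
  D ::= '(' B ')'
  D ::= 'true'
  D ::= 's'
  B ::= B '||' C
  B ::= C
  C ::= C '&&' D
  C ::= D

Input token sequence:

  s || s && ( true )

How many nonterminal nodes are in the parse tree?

[B [B [C [D s]]] || [C [C [D s]] && [D ( [B [C [D true]]] )]]]

11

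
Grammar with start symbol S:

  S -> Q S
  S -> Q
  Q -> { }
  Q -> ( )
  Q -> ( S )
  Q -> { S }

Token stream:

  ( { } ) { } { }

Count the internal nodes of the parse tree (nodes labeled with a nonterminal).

8

[S [Q ( [S [Q { }]] )] [S [Q { }] [S [Q { }]]]]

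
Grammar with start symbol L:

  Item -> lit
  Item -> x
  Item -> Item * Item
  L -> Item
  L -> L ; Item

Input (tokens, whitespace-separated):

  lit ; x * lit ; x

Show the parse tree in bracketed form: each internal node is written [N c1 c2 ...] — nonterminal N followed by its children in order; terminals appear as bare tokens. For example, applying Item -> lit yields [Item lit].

L
L ; Item
L ; Item ; Item
Item ; Item ; Item
lit ; Item ; Item
lit ; Item * Item ; Item
lit ; x * Item ; Item
lit ; x * lit ; Item
lit ; x * lit ; x

[L [L [L [Item lit]] ; [Item [Item x] * [Item lit]]] ; [Item x]]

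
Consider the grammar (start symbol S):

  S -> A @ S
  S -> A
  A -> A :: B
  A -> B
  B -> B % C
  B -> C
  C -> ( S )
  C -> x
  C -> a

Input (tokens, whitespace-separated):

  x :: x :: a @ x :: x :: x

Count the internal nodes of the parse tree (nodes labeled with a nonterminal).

20

[S [A [A [A [B [C x]]] :: [B [C x]]] :: [B [C a]]] @ [S [A [A [A [B [C x]]] :: [B [C x]]] :: [B [C x]]]]]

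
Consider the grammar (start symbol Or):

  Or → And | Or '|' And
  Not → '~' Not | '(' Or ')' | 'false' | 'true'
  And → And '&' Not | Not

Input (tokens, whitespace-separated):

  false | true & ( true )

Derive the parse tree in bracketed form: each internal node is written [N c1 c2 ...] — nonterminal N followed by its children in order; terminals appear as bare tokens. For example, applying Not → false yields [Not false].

Or
Or | And
And | And
Not | And
false | And
false | And & Not
false | Not & Not
false | true & Not
false | true & ( Or )
false | true & ( And )
false | true & ( Not )
false | true & ( true )

[Or [Or [And [Not false]]] | [And [And [Not true]] & [Not ( [Or [And [Not true]]] )]]]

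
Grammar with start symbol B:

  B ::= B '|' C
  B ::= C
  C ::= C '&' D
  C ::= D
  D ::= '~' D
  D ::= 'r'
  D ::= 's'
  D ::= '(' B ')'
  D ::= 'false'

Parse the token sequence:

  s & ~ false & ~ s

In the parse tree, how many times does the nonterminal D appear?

[B [C [C [C [D s]] & [D ~ [D false]]] & [D ~ [D s]]]]

5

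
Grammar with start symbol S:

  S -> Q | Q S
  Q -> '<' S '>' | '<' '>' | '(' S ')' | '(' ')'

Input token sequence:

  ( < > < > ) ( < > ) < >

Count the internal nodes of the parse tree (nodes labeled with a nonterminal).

[S [Q ( [S [Q < >] [S [Q < >]]] )] [S [Q ( [S [Q < >]] )] [S [Q < >]]]]

12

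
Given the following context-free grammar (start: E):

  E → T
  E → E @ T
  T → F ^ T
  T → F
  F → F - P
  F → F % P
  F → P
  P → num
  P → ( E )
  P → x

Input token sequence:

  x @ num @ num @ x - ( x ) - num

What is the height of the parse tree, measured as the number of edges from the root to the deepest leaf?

[E [E [E [E [T [F [P x]]]] @ [T [F [P num]]]] @ [T [F [P num]]]] @ [T [F [F [F [P x]] - [P ( [E [T [F [P x]]]] )]] - [P num]]]]

9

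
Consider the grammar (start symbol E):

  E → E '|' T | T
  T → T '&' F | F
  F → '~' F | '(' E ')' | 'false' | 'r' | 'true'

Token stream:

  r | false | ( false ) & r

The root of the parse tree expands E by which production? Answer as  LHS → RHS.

E → E '|' T

[E [E [E [T [F r]]] | [T [F false]]] | [T [T [F ( [E [T [F false]]] )]] & [F r]]]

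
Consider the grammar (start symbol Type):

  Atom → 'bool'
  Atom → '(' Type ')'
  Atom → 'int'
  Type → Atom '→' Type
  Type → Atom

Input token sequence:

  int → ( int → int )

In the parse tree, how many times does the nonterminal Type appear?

4

[Type [Atom int] → [Type [Atom ( [Type [Atom int] → [Type [Atom int]]] )]]]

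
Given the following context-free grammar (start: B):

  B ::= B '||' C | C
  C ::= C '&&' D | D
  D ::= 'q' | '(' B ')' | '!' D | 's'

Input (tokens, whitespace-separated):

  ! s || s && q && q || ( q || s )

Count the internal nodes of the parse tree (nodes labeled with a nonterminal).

[B [B [B [C [D ! [D s]]]] || [C [C [C [D s]] && [D q]] && [D q]]] || [C [D ( [B [B [C [D q]]] || [C [D s]]] )]]]

20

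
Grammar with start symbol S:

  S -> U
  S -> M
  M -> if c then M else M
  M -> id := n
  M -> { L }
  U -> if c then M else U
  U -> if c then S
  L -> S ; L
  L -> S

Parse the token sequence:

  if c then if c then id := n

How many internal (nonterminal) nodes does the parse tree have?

6

[S [U if c then [S [U if c then [S [M id := n]]]]]]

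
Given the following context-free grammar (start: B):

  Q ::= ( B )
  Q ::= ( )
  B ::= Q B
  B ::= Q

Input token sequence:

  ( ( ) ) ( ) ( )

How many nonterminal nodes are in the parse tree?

8

[B [Q ( [B [Q ( )]] )] [B [Q ( )] [B [Q ( )]]]]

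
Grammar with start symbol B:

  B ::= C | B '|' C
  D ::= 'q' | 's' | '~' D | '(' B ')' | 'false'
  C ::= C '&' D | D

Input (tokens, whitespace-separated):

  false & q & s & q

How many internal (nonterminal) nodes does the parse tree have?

9

[B [C [C [C [C [D false]] & [D q]] & [D s]] & [D q]]]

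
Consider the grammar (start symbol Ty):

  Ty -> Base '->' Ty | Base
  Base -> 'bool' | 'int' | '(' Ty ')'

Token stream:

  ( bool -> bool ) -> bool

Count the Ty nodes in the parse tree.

4

[Ty [Base ( [Ty [Base bool] -> [Ty [Base bool]]] )] -> [Ty [Base bool]]]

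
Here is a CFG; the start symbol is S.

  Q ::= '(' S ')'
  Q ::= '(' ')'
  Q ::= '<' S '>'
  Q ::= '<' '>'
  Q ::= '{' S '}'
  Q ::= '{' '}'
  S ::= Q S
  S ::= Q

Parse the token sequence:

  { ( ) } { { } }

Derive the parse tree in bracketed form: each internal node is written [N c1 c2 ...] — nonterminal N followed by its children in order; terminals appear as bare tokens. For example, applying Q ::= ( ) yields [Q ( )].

[S [Q { [S [Q ( )]] }] [S [Q { [S [Q { }]] }]]]

S
Q S
{ S } S
{ Q } S
{ ( ) } S
{ ( ) } Q
{ ( ) } { S }
{ ( ) } { Q }
{ ( ) } { { } }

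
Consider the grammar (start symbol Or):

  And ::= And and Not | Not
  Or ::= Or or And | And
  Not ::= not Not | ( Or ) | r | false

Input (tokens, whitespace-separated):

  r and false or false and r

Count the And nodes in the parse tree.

4

[Or [Or [And [And [Not r]] and [Not false]]] or [And [And [Not false]] and [Not r]]]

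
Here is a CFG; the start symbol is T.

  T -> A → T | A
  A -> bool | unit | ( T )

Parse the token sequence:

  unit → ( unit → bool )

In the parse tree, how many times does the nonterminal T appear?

[T [A unit] → [T [A ( [T [A unit] → [T [A bool]]] )]]]

4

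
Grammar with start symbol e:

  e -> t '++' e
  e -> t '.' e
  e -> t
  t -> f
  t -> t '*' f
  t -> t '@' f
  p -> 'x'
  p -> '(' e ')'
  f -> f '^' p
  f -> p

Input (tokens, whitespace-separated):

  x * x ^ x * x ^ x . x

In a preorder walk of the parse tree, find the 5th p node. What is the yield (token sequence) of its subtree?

[e [t [t [t [f [p x]]] * [f [f [p x]] ^ [p x]]] * [f [f [p x]] ^ [p x]]] . [e [t [f [p x]]]]]

x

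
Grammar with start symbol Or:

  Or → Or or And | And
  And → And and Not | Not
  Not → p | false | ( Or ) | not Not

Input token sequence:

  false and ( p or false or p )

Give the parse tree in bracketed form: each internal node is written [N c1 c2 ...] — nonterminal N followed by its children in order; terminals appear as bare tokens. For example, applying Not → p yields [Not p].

[Or [And [And [Not false]] and [Not ( [Or [Or [Or [And [Not p]]] or [And [Not false]]] or [And [Not p]]] )]]]

Or
And
And and Not
Not and Not
false and Not
false and ( Or )
false and ( Or or And )
false and ( Or or And or And )
false and ( And or And or And )
false and ( Not or And or And )
false and ( p or And or And )
false and ( p or Not or And )
false and ( p or false or And )
false and ( p or false or Not )
false and ( p or false or p )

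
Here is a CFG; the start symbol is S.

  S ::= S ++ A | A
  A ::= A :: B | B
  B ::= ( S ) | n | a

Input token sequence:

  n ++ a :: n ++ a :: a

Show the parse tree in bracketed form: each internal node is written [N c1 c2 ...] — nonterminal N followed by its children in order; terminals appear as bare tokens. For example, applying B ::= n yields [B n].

[S [S [S [A [B n]]] ++ [A [A [B a]] :: [B n]]] ++ [A [A [B a]] :: [B a]]]

S
S ++ A
S ++ A ++ A
A ++ A ++ A
B ++ A ++ A
n ++ A ++ A
n ++ A :: B ++ A
n ++ B :: B ++ A
n ++ a :: B ++ A
n ++ a :: n ++ A
n ++ a :: n ++ A :: B
n ++ a :: n ++ B :: B
n ++ a :: n ++ a :: B
n ++ a :: n ++ a :: a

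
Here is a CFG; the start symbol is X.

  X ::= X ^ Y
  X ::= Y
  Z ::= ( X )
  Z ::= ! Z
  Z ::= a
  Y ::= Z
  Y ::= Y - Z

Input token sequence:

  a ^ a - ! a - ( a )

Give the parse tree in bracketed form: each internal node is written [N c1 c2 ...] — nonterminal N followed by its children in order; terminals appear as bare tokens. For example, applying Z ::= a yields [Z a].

X
X ^ Y
Y ^ Y
Z ^ Y
a ^ Y
a ^ Y - Z
a ^ Y - Z - Z
a ^ Z - Z - Z
a ^ a - Z - Z
a ^ a - ! Z - Z
a ^ a - ! a - Z
a ^ a - ! a - ( X )
a ^ a - ! a - ( Y )
a ^ a - ! a - ( Z )
a ^ a - ! a - ( a )

[X [X [Y [Z a]]] ^ [Y [Y [Y [Z a]] - [Z ! [Z a]]] - [Z ( [X [Y [Z a]]] )]]]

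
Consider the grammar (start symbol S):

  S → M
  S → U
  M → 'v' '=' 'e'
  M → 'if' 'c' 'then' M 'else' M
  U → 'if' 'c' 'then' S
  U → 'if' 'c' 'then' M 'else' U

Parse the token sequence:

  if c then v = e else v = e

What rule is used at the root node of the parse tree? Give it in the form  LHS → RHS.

S → M

[S [M if c then [M v = e] else [M v = e]]]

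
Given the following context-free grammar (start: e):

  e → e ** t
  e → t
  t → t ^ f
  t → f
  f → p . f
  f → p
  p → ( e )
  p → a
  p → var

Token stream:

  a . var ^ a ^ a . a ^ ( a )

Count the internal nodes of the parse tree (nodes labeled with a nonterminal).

[e [t [t [t [t [f [p a] . [f [p var]]]] ^ [f [p a]]] ^ [f [p a] . [f [p a]]]] ^ [f [p ( [e [t [f [p a]]]] )]]]]

21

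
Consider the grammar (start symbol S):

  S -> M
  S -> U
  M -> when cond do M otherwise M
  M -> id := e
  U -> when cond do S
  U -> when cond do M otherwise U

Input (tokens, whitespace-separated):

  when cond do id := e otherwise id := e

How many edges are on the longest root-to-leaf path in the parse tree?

3

[S [M when cond do [M id := e] otherwise [M id := e]]]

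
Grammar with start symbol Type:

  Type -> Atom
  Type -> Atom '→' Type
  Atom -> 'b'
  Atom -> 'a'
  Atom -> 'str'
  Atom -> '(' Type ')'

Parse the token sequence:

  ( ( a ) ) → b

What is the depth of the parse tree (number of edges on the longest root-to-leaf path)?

[Type [Atom ( [Type [Atom ( [Type [Atom a]] )]] )] → [Type [Atom b]]]

6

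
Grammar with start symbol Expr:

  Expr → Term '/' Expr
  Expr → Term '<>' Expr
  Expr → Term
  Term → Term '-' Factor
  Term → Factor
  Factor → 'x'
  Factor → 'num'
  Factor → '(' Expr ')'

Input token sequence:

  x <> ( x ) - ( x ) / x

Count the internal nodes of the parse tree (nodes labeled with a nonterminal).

[Expr [Term [Factor x]] <> [Expr [Term [Term [Factor ( [Expr [Term [Factor x]]] )]] - [Factor ( [Expr [Term [Factor x]]] )]] / [Expr [Term [Factor x]]]]]

17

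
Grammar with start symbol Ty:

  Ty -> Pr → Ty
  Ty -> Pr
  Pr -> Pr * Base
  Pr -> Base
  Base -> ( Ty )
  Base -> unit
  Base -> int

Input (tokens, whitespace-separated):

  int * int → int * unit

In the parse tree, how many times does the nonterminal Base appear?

4

[Ty [Pr [Pr [Base int]] * [Base int]] → [Ty [Pr [Pr [Base int]] * [Base unit]]]]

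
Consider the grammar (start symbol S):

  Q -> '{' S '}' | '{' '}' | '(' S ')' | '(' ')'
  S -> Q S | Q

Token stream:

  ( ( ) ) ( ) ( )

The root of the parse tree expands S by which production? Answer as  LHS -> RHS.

S -> Q S

[S [Q ( [S [Q ( )]] )] [S [Q ( )] [S [Q ( )]]]]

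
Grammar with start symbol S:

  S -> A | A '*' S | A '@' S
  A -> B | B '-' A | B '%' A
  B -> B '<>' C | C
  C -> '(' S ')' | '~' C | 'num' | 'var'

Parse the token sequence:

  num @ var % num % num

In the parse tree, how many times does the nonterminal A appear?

[S [A [B [C num]]] @ [S [A [B [C var]] % [A [B [C num]] % [A [B [C num]]]]]]]

4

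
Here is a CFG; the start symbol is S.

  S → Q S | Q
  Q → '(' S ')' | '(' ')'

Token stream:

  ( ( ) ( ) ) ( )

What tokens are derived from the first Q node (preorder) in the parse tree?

( ( ) ( ) )

[S [Q ( [S [Q ( )] [S [Q ( )]]] )] [S [Q ( )]]]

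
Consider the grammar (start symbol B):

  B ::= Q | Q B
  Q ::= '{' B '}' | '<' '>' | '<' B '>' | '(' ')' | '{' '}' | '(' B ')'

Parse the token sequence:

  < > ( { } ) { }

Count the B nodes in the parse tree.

4

[B [Q < >] [B [Q ( [B [Q { }]] )] [B [Q { }]]]]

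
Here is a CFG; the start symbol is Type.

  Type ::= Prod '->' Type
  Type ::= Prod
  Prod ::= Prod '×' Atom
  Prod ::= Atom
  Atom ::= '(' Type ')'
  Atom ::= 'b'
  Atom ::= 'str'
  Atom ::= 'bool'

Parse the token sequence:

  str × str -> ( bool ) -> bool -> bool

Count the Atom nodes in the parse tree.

[Type [Prod [Prod [Atom str]] × [Atom str]] -> [Type [Prod [Atom ( [Type [Prod [Atom bool]]] )]] -> [Type [Prod [Atom bool]] -> [Type [Prod [Atom bool]]]]]]

6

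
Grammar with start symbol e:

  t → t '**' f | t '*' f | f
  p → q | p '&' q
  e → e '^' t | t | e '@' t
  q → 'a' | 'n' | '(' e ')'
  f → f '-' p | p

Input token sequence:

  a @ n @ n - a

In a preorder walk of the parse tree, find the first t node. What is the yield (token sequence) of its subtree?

a

[e [e [e [t [f [p [q a]]]]] @ [t [f [p [q n]]]]] @ [t [f [f [p [q n]]] - [p [q a]]]]]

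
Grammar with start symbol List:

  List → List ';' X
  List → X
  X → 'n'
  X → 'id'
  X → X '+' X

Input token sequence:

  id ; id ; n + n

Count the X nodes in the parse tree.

5

[List [List [List [X id]] ; [X id]] ; [X [X n] + [X n]]]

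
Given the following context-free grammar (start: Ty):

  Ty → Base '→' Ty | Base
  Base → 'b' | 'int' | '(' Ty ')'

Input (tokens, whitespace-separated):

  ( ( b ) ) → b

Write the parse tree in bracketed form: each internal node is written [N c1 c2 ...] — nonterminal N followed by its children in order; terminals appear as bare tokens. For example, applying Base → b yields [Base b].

Ty
Base → Ty
( Ty ) → Ty
( Base ) → Ty
( ( Ty ) ) → Ty
( ( Base ) ) → Ty
( ( b ) ) → Ty
( ( b ) ) → Base
( ( b ) ) → b

[Ty [Base ( [Ty [Base ( [Ty [Base b]] )]] )] → [Ty [Base b]]]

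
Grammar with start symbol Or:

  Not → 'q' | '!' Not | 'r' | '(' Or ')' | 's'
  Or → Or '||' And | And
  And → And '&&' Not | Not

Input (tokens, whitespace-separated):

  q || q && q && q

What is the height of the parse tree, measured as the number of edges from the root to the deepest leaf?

[Or [Or [And [Not q]]] || [And [And [And [Not q]] && [Not q]] && [Not q]]]

5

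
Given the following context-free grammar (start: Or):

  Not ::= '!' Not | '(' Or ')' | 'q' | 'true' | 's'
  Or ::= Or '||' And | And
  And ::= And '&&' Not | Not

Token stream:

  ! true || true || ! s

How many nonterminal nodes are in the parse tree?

[Or [Or [Or [And [Not ! [Not true]]]] || [And [Not true]]] || [And [Not ! [Not s]]]]

11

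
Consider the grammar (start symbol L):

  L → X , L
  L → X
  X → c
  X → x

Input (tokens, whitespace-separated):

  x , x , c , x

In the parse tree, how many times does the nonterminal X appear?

[L [X x] , [L [X x] , [L [X c] , [L [X x]]]]]

4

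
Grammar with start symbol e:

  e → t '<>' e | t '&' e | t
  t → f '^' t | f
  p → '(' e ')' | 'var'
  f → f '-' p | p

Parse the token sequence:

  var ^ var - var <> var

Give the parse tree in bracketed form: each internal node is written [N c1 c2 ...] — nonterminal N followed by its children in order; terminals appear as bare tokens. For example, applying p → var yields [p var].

[e [t [f [p var]] ^ [t [f [f [p var]] - [p var]]]] <> [e [t [f [p var]]]]]

e
t <> e
f ^ t <> e
p ^ t <> e
var ^ t <> e
var ^ f <> e
var ^ f - p <> e
var ^ p - p <> e
var ^ var - p <> e
var ^ var - var <> e
var ^ var - var <> t
var ^ var - var <> f
var ^ var - var <> p
var ^ var - var <> var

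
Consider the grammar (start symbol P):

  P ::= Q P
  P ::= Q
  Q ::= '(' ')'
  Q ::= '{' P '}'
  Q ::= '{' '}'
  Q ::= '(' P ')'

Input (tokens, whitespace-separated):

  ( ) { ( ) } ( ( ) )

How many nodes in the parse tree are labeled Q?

5

[P [Q ( )] [P [Q { [P [Q ( )]] }] [P [Q ( [P [Q ( )]] )]]]]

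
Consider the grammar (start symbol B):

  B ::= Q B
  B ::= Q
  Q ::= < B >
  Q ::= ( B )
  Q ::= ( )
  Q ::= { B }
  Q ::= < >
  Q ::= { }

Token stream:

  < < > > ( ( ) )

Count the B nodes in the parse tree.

4

[B [Q < [B [Q < >]] >] [B [Q ( [B [Q ( )]] )]]]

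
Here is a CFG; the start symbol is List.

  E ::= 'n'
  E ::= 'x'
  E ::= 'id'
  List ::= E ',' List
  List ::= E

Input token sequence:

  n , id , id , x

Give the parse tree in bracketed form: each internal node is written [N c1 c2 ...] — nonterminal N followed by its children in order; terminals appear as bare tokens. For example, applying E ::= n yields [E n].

[List [E n] , [List [E id] , [List [E id] , [List [E x]]]]]

List
E , List
n , List
n , E , List
n , id , List
n , id , E , List
n , id , id , List
n , id , id , E
n , id , id , x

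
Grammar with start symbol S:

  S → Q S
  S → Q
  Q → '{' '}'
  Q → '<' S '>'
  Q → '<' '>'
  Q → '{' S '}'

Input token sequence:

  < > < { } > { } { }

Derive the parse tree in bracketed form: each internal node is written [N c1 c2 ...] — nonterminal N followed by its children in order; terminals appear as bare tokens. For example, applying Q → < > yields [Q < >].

[S [Q < >] [S [Q < [S [Q { }]] >] [S [Q { }] [S [Q { }]]]]]

S
Q S
< > S
< > Q S
< > < S > S
< > < Q > S
< > < { } > S
< > < { } > Q S
< > < { } > { } S
< > < { } > { } Q
< > < { } > { } { }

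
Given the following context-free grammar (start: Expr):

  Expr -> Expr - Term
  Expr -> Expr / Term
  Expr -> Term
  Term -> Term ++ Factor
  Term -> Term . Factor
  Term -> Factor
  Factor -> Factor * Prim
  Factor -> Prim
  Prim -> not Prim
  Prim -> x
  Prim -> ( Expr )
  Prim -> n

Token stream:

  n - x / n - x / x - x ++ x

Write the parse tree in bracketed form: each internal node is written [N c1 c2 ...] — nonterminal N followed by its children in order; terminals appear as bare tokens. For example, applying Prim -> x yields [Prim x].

[Expr [Expr [Expr [Expr [Expr [Expr [Term [Factor [Prim n]]]] - [Term [Factor [Prim x]]]] / [Term [Factor [Prim n]]]] - [Term [Factor [Prim x]]]] / [Term [Factor [Prim x]]]] - [Term [Term [Factor [Prim x]]] ++ [Factor [Prim x]]]]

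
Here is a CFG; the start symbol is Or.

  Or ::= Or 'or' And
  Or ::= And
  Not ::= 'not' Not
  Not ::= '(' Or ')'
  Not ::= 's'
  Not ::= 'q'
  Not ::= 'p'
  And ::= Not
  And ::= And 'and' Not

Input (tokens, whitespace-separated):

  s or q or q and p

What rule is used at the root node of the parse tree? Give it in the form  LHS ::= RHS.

Or ::= Or 'or' And

[Or [Or [Or [And [Not s]]] or [And [Not q]]] or [And [And [Not q]] and [Not p]]]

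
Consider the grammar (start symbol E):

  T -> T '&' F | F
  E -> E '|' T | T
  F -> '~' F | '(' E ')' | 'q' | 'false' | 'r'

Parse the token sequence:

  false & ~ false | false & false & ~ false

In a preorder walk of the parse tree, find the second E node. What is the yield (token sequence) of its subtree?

[E [E [T [T [F false]] & [F ~ [F false]]]] | [T [T [T [F false]] & [F false]] & [F ~ [F false]]]]

false & ~ false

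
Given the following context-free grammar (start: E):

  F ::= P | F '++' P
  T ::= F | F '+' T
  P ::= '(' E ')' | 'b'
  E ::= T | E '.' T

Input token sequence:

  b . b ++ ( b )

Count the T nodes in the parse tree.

3

[E [E [T [F [P b]]]] . [T [F [F [P b]] ++ [P ( [E [T [F [P b]]]] )]]]]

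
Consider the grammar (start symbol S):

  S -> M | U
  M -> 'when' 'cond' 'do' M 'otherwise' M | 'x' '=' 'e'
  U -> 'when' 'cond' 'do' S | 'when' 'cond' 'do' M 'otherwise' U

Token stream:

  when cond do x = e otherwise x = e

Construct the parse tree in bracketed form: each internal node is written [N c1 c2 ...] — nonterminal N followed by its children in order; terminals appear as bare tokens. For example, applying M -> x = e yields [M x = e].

[S [M when cond do [M x = e] otherwise [M x = e]]]

S
M
when cond do M otherwise M
when cond do x = e otherwise M
when cond do x = e otherwise x = e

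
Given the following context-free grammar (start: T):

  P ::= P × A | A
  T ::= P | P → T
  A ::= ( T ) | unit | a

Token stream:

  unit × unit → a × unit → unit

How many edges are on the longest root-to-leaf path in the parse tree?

[T [P [P [A unit]] × [A unit]] → [T [P [P [A a]] × [A unit]] → [T [P [A unit]]]]]

5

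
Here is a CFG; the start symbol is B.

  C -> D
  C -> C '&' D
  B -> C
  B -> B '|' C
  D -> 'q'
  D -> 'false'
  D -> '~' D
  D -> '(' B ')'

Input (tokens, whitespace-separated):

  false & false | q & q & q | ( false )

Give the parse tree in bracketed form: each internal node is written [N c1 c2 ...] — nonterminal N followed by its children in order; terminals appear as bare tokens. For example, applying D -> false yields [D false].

[B [B [B [C [C [D false]] & [D false]]] | [C [C [C [D q]] & [D q]] & [D q]]] | [C [D ( [B [C [D false]]] )]]]

B
B | C
B | C | C
C | C | C
C & D | C | C
D & D | C | C
false & D | C | C
false & false | C | C
false & false | C & D | C
false & false | C & D & D | C
false & false | D & D & D | C
false & false | q & D & D | C
false & false | q & q & D | C
false & false | q & q & q | C
false & false | q & q & q | D
false & false | q & q & q | ( B )
false & false | q & q & q | ( C )
false & false | q & q & q | ( D )
false & false | q & q & q | ( false )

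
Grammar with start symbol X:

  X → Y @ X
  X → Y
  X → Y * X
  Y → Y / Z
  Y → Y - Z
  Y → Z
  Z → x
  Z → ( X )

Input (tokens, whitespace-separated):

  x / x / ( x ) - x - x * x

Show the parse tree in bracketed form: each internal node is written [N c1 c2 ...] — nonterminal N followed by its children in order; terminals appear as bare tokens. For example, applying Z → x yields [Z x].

[X [Y [Y [Y [Y [Y [Z x]] / [Z x]] / [Z ( [X [Y [Z x]]] )]] - [Z x]] - [Z x]] * [X [Y [Z x]]]]

X
Y * X
Y - Z * X
Y - Z - Z * X
Y / Z - Z - Z * X
Y / Z / Z - Z - Z * X
Z / Z / Z - Z - Z * X
x / Z / Z - Z - Z * X
x / x / Z - Z - Z * X
x / x / ( X ) - Z - Z * X
x / x / ( Y ) - Z - Z * X
x / x / ( Z ) - Z - Z * X
x / x / ( x ) - Z - Z * X
x / x / ( x ) - x - Z * X
x / x / ( x ) - x - x * X
x / x / ( x ) - x - x * Y
x / x / ( x ) - x - x * Z
x / x / ( x ) - x - x * x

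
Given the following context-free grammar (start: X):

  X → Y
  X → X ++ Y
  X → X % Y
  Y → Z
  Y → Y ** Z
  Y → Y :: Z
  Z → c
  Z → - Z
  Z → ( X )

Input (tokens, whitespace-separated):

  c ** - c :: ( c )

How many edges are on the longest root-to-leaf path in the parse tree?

6

[X [Y [Y [Y [Z c]] ** [Z - [Z c]]] :: [Z ( [X [Y [Z c]]] )]]]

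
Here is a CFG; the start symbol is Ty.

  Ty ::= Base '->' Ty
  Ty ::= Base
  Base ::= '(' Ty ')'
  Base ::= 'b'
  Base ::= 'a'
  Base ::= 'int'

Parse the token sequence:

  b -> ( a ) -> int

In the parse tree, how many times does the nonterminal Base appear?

4

[Ty [Base b] -> [Ty [Base ( [Ty [Base a]] )] -> [Ty [Base int]]]]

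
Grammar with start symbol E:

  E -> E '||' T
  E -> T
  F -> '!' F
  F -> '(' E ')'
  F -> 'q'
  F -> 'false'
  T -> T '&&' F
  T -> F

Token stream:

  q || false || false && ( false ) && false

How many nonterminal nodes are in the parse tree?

[E [E [E [T [F q]]] || [T [F false]]] || [T [T [T [F false]] && [F ( [E [T [F false]]] )]] && [F false]]]

16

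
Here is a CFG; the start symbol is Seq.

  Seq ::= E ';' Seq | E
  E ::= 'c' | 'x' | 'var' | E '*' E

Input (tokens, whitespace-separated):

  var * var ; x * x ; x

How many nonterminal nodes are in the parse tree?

10

[Seq [E [E var] * [E var]] ; [Seq [E [E x] * [E x]] ; [Seq [E x]]]]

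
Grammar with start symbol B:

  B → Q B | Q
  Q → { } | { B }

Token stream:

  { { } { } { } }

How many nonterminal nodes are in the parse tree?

8

[B [Q { [B [Q { }] [B [Q { }] [B [Q { }]]]] }]]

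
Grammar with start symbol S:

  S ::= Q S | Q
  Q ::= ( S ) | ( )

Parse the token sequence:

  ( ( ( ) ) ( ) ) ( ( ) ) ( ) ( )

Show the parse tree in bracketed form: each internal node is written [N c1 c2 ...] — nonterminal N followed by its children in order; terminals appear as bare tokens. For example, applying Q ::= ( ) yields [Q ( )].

[S [Q ( [S [Q ( [S [Q ( )]] )] [S [Q ( )]]] )] [S [Q ( [S [Q ( )]] )] [S [Q ( )] [S [Q ( )]]]]]

S
Q S
( S ) S
( Q S ) S
( ( S ) S ) S
( ( Q ) S ) S
( ( ( ) ) S ) S
( ( ( ) ) Q ) S
( ( ( ) ) ( ) ) S
( ( ( ) ) ( ) ) Q S
( ( ( ) ) ( ) ) ( S ) S
( ( ( ) ) ( ) ) ( Q ) S
( ( ( ) ) ( ) ) ( ( ) ) S
( ( ( ) ) ( ) ) ( ( ) ) Q S
( ( ( ) ) ( ) ) ( ( ) ) ( ) S
( ( ( ) ) ( ) ) ( ( ) ) ( ) Q
( ( ( ) ) ( ) ) ( ( ) ) ( ) ( )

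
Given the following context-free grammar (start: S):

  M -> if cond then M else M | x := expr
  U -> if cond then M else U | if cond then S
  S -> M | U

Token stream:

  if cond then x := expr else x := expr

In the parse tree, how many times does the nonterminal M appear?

3

[S [M if cond then [M x := expr] else [M x := expr]]]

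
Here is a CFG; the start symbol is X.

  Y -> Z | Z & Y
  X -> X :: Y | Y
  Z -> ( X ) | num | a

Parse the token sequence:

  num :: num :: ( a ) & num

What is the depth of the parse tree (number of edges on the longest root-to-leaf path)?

6

[X [X [X [Y [Z num]]] :: [Y [Z num]]] :: [Y [Z ( [X [Y [Z a]]] )] & [Y [Z num]]]]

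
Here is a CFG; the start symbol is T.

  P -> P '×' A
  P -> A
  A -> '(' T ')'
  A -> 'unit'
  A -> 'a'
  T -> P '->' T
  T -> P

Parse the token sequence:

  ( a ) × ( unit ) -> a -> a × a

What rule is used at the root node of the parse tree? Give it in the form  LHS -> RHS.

[T [P [P [A ( [T [P [A a]]] )]] × [A ( [T [P [A unit]]] )]] -> [T [P [A a]] -> [T [P [P [A a]] × [A a]]]]]

T -> P '->' T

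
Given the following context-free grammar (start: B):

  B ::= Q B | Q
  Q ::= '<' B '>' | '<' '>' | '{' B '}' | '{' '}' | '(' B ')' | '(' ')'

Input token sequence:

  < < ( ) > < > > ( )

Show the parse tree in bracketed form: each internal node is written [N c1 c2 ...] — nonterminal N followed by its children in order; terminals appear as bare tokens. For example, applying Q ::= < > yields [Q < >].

B
Q B
< B > B
< Q B > B
< < B > B > B
< < Q > B > B
< < ( ) > B > B
< < ( ) > Q > B
< < ( ) > < > > B
< < ( ) > < > > Q
< < ( ) > < > > ( )

[B [Q < [B [Q < [B [Q ( )]] >] [B [Q < >]]] >] [B [Q ( )]]]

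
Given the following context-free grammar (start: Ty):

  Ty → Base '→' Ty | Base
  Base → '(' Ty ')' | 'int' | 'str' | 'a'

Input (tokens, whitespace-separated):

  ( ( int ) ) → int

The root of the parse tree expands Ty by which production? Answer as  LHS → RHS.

[Ty [Base ( [Ty [Base ( [Ty [Base int]] )]] )] → [Ty [Base int]]]

Ty → Base '→' Ty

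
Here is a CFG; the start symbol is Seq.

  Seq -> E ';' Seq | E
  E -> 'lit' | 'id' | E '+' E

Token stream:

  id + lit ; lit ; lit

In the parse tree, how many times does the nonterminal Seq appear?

3

[Seq [E [E id] + [E lit]] ; [Seq [E lit] ; [Seq [E lit]]]]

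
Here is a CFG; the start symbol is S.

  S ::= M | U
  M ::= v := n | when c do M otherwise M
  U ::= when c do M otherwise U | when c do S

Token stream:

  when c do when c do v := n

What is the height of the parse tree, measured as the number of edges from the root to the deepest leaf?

[S [U when c do [S [U when c do [S [M v := n]]]]]]

6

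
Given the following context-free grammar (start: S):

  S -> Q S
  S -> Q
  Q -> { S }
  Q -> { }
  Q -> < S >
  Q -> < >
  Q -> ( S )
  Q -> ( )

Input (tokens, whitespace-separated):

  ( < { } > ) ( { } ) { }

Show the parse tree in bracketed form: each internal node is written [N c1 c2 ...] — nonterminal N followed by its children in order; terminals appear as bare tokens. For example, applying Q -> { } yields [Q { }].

[S [Q ( [S [Q < [S [Q { }]] >]] )] [S [Q ( [S [Q { }]] )] [S [Q { }]]]]

S
Q S
( S ) S
( Q ) S
( < S > ) S
( < Q > ) S
( < { } > ) S
( < { } > ) Q S
( < { } > ) ( S ) S
( < { } > ) ( Q ) S
( < { } > ) ( { } ) S
( < { } > ) ( { } ) Q
( < { } > ) ( { } ) { }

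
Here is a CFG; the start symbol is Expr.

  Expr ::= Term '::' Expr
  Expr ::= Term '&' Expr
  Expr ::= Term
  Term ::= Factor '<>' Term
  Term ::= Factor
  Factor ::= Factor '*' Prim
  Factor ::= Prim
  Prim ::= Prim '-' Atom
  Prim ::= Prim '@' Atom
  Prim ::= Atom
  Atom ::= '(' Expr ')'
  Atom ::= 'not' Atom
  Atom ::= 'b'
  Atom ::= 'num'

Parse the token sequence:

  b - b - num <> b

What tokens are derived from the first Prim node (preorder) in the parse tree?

b - b - num

[Expr [Term [Factor [Prim [Prim [Prim [Atom b]] - [Atom b]] - [Atom num]]] <> [Term [Factor [Prim [Atom b]]]]]]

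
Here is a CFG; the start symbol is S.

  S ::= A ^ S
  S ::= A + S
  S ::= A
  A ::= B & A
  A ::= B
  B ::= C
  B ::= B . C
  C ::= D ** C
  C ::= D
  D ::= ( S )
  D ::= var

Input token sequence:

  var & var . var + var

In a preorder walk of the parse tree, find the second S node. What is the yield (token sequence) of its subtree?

var

[S [A [B [C [D var]]] & [A [B [B [C [D var]]] . [C [D var]]]]] + [S [A [B [C [D var]]]]]]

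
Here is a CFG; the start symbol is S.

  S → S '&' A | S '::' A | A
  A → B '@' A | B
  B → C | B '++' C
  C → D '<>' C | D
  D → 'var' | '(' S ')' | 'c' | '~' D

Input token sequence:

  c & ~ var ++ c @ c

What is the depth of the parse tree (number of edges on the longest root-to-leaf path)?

[S [S [A [B [C [D c]]]]] & [A [B [B [C [D ~ [D var]]]] ++ [C [D c]]] @ [A [B [C [D c]]]]]]

7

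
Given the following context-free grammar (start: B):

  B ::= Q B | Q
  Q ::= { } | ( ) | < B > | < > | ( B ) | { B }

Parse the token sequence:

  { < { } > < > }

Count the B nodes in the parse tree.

[B [Q { [B [Q < [B [Q { }]] >] [B [Q < >]]] }]]

4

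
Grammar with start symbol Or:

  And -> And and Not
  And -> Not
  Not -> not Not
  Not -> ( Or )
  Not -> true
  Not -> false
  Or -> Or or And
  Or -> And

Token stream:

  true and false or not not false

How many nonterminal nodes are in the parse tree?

[Or [Or [And [And [Not true]] and [Not false]]] or [And [Not not [Not not [Not false]]]]]

10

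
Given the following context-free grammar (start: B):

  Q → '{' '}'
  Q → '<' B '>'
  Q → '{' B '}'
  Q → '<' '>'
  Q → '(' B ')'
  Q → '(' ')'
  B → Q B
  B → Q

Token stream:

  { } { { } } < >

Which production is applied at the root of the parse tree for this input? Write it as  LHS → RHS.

B → Q B

[B [Q { }] [B [Q { [B [Q { }]] }] [B [Q < >]]]]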